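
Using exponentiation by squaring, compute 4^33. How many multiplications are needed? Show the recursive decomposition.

Computing 4^33 by squaring (build up from 4^1; each line after the first costs one multiplication):

4^1 = 4
4^2 = (4^1)^2 = 4^2 = 16
4^4 = (4^2)^2 = 16^2 = 256
4^8 = (4^4)^2 = 256^2 = 65536
4^16 = (4^8)^2 = 65536^2 = 4294967296
4^32 = (4^16)^2 = 4294967296^2 = 18446744073709551616
4^33 = 4 * 4^32 = 4 * 18446744073709551616 = 73786976294838206464

Result: 73786976294838206464
Multiplications needed: 6 (6 lines after 4^1)

4^33 = 73786976294838206464. Using exponentiation by squaring, this requires 6 multiplications. The key idea: if the exponent is even, square the half-power; if odd, multiply by the base once.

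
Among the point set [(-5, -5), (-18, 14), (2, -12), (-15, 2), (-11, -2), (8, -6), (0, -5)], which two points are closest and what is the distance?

Computing all pairwise distances among 7 points:

d((-5, -5), (-18, 14)) = 23.0217
d((-5, -5), (2, -12)) = 9.8995
d((-5, -5), (-15, 2)) = 12.2066
d((-5, -5), (-11, -2)) = 6.7082
d((-5, -5), (8, -6)) = 13.0384
d((-5, -5), (0, -5)) = 5.0 <-- minimum
d((-18, 14), (2, -12)) = 32.8024
d((-18, 14), (-15, 2)) = 12.3693
d((-18, 14), (-11, -2)) = 17.4642
d((-18, 14), (8, -6)) = 32.8024
d((-18, 14), (0, -5)) = 26.1725
d((2, -12), (-15, 2)) = 22.0227
d((2, -12), (-11, -2)) = 16.4012
d((2, -12), (8, -6)) = 8.4853
d((2, -12), (0, -5)) = 7.2801
d((-15, 2), (-11, -2)) = 5.6569
d((-15, 2), (8, -6)) = 24.3516
d((-15, 2), (0, -5)) = 16.5529
d((-11, -2), (8, -6)) = 19.4165
d((-11, -2), (0, -5)) = 11.4018
d((8, -6), (0, -5)) = 8.0623

Closest pair: (-5, -5) and (0, -5) with distance 5.0

The closest pair is (-5, -5) and (0, -5) with Euclidean distance 5.0. For 7 points, brute-force pairwise comparison is shown above. For large n, the divide-and-conquer algorithm (sort by x, recurse on halves, check the dividing strip) achieves O(n log n).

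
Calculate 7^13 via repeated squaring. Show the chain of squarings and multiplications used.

Computing 7^13 by squaring (build up from 7^1; each line after the first costs one multiplication):

7^1 = 7
7^2 = (7^1)^2 = 7^2 = 49
7^3 = 7 * 7^2 = 7 * 49 = 343
7^6 = (7^3)^2 = 343^2 = 117649
7^12 = (7^6)^2 = 117649^2 = 13841287201
7^13 = 7 * 7^12 = 7 * 13841287201 = 96889010407

Result: 96889010407
Multiplications needed: 5 (5 lines after 7^1)

7^13 = 96889010407. Using exponentiation by squaring, this requires 5 multiplications. The key idea: if the exponent is even, square the half-power; if odd, multiply by the base once.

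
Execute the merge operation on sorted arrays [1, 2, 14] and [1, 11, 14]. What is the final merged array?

Merging process:

Compare 1 vs 1: take 1 from left. Merged: [1]
Compare 2 vs 1: take 1 from right. Merged: [1, 1]
Compare 2 vs 11: take 2 from left. Merged: [1, 1, 2]
Compare 14 vs 11: take 11 from right. Merged: [1, 1, 2, 11]
Compare 14 vs 14: take 14 from left. Merged: [1, 1, 2, 11, 14]
Append remaining from right: [14]. Merged: [1, 1, 2, 11, 14, 14]

Final merged array: [1, 1, 2, 11, 14, 14]
Total comparisons: 5

The merged array is [1, 1, 2, 11, 14, 14], requiring 5 comparisons. The merge step runs in O(n) time where n is the total number of elements.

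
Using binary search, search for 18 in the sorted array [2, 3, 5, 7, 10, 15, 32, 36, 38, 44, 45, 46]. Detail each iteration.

Binary search for 18 in [2, 3, 5, 7, 10, 15, 32, 36, 38, 44, 45, 46]:

lo=0, hi=11, mid=5, arr[mid]=15 -> 15 < 18, search right half
lo=6, hi=11, mid=8, arr[mid]=38 -> 38 > 18, search left half
lo=6, hi=7, mid=6, arr[mid]=32 -> 32 > 18, search left half
lo=6 > hi=5, target 18 not found

Binary search determines that 18 is not in the array after 3 comparisons. The search space was exhausted without finding the target.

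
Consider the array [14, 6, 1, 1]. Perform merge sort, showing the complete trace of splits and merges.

Merge sort trace:

Split: [14, 6, 1, 1] -> [14, 6] and [1, 1]
  Split: [14, 6] -> [14] and [6]
  Merge: [14] + [6] -> [6, 14]
  Split: [1, 1] -> [1] and [1]
  Merge: [1] + [1] -> [1, 1]
Merge: [6, 14] + [1, 1] -> [1, 1, 6, 14]

Final sorted array: [1, 1, 6, 14]

The merge sort proceeds by recursively splitting the array and merging sorted halves.
After all merges, the sorted array is [1, 1, 6, 14].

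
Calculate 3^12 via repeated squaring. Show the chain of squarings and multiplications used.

Computing 3^12 by squaring (build up from 3^1; each line after the first costs one multiplication):

3^1 = 3
3^2 = (3^1)^2 = 3^2 = 9
3^3 = 3 * 3^2 = 3 * 9 = 27
3^6 = (3^3)^2 = 27^2 = 729
3^12 = (3^6)^2 = 729^2 = 531441

Result: 531441
Multiplications needed: 4 (4 lines after 3^1)

3^12 = 531441. Using exponentiation by squaring, this requires 4 multiplications. The key idea: if the exponent is even, square the half-power; if odd, multiply by the base once.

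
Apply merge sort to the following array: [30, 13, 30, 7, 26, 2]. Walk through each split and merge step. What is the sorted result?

Merge sort trace:

Split: [30, 13, 30, 7, 26, 2] -> [30, 13, 30] and [7, 26, 2]
  Split: [30, 13, 30] -> [30] and [13, 30]
    Split: [13, 30] -> [13] and [30]
    Merge: [13] + [30] -> [13, 30]
  Merge: [30] + [13, 30] -> [13, 30, 30]
  Split: [7, 26, 2] -> [7] and [26, 2]
    Split: [26, 2] -> [26] and [2]
    Merge: [26] + [2] -> [2, 26]
  Merge: [7] + [2, 26] -> [2, 7, 26]
Merge: [13, 30, 30] + [2, 7, 26] -> [2, 7, 13, 26, 30, 30]

Final sorted array: [2, 7, 13, 26, 30, 30]

The merge sort proceeds by recursively splitting the array and merging sorted halves.
After all merges, the sorted array is [2, 7, 13, 26, 30, 30].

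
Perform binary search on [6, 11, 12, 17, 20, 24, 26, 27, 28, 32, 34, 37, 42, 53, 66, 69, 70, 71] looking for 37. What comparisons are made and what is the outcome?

Binary search for 37 in [6, 11, 12, 17, 20, 24, 26, 27, 28, 32, 34, 37, 42, 53, 66, 69, 70, 71]:

lo=0, hi=17, mid=8, arr[mid]=28 -> 28 < 37, search right half
lo=9, hi=17, mid=13, arr[mid]=53 -> 53 > 37, search left half
lo=9, hi=12, mid=10, arr[mid]=34 -> 34 < 37, search right half
lo=11, hi=12, mid=11, arr[mid]=37 -> Found target at index 11!

Binary search finds 37 at index 11 after 4 comparisons. The search repeatedly halves the search space by comparing with the middle element.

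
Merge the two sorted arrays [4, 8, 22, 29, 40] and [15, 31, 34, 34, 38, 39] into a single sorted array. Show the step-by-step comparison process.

Merging process:

Compare 4 vs 15: take 4 from left. Merged: [4]
Compare 8 vs 15: take 8 from left. Merged: [4, 8]
Compare 22 vs 15: take 15 from right. Merged: [4, 8, 15]
Compare 22 vs 31: take 22 from left. Merged: [4, 8, 15, 22]
Compare 29 vs 31: take 29 from left. Merged: [4, 8, 15, 22, 29]
Compare 40 vs 31: take 31 from right. Merged: [4, 8, 15, 22, 29, 31]
Compare 40 vs 34: take 34 from right. Merged: [4, 8, 15, 22, 29, 31, 34]
Compare 40 vs 34: take 34 from right. Merged: [4, 8, 15, 22, 29, 31, 34, 34]
Compare 40 vs 38: take 38 from right. Merged: [4, 8, 15, 22, 29, 31, 34, 34, 38]
Compare 40 vs 39: take 39 from right. Merged: [4, 8, 15, 22, 29, 31, 34, 34, 38, 39]
Append remaining from left: [40]. Merged: [4, 8, 15, 22, 29, 31, 34, 34, 38, 39, 40]

Final merged array: [4, 8, 15, 22, 29, 31, 34, 34, 38, 39, 40]
Total comparisons: 10

The merged array is [4, 8, 15, 22, 29, 31, 34, 34, 38, 39, 40], requiring 10 comparisons. The merge step runs in O(n) time where n is the total number of elements.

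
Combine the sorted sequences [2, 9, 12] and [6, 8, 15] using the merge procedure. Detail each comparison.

Merging process:

Compare 2 vs 6: take 2 from left. Merged: [2]
Compare 9 vs 6: take 6 from right. Merged: [2, 6]
Compare 9 vs 8: take 8 from right. Merged: [2, 6, 8]
Compare 9 vs 15: take 9 from left. Merged: [2, 6, 8, 9]
Compare 12 vs 15: take 12 from left. Merged: [2, 6, 8, 9, 12]
Append remaining from right: [15]. Merged: [2, 6, 8, 9, 12, 15]

Final merged array: [2, 6, 8, 9, 12, 15]
Total comparisons: 5

The merged array is [2, 6, 8, 9, 12, 15], requiring 5 comparisons. The merge step runs in O(n) time where n is the total number of elements.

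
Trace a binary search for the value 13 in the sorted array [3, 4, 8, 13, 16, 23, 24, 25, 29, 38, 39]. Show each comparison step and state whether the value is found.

Binary search for 13 in [3, 4, 8, 13, 16, 23, 24, 25, 29, 38, 39]:

lo=0, hi=10, mid=5, arr[mid]=23 -> 23 > 13, search left half
lo=0, hi=4, mid=2, arr[mid]=8 -> 8 < 13, search right half
lo=3, hi=4, mid=3, arr[mid]=13 -> Found target at index 3!

Binary search finds 13 at index 3 after 3 comparisons. The search repeatedly halves the search space by comparing with the middle element.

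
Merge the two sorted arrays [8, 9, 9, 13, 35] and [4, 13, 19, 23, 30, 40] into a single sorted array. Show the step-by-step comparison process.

Merging process:

Compare 8 vs 4: take 4 from right. Merged: [4]
Compare 8 vs 13: take 8 from left. Merged: [4, 8]
Compare 9 vs 13: take 9 from left. Merged: [4, 8, 9]
Compare 9 vs 13: take 9 from left. Merged: [4, 8, 9, 9]
Compare 13 vs 13: take 13 from left. Merged: [4, 8, 9, 9, 13]
Compare 35 vs 13: take 13 from right. Merged: [4, 8, 9, 9, 13, 13]
Compare 35 vs 19: take 19 from right. Merged: [4, 8, 9, 9, 13, 13, 19]
Compare 35 vs 23: take 23 from right. Merged: [4, 8, 9, 9, 13, 13, 19, 23]
Compare 35 vs 30: take 30 from right. Merged: [4, 8, 9, 9, 13, 13, 19, 23, 30]
Compare 35 vs 40: take 35 from left. Merged: [4, 8, 9, 9, 13, 13, 19, 23, 30, 35]
Append remaining from right: [40]. Merged: [4, 8, 9, 9, 13, 13, 19, 23, 30, 35, 40]

Final merged array: [4, 8, 9, 9, 13, 13, 19, 23, 30, 35, 40]
Total comparisons: 10

The merged array is [4, 8, 9, 9, 13, 13, 19, 23, 30, 35, 40], requiring 10 comparisons. The merge step runs in O(n) time where n is the total number of elements.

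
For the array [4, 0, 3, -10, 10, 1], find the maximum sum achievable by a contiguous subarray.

Using Kadane's algorithm on [4, 0, 3, -10, 10, 1]:

Scanning through the array:
Position 1 (value 0): max_ending_here = 4, max_so_far = 4
Position 2 (value 3): max_ending_here = 7, max_so_far = 7
Position 3 (value -10): max_ending_here = -3, max_so_far = 7
Position 4 (value 10): max_ending_here = 10, max_so_far = 10
Position 5 (value 1): max_ending_here = 11, max_so_far = 11

Maximum subarray: [10, 1]
Maximum sum: 11

The maximum subarray is [10, 1] with sum 11. This subarray runs from index 4 to index 5.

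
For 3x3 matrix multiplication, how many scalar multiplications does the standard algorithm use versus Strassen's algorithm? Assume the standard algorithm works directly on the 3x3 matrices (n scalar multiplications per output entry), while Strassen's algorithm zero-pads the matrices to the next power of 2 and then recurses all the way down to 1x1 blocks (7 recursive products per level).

Matrix multiplication for 3x3 matrices:

Strassen's algorithm requires power-of-2 dimensions. Pad 3x3 to 4x4 (next power of 2).

Standard algorithm: 3^3 = 27 multiplications
Strassen's algorithm: 7^(log2(4)) = 7^2 = 49 multiplications
Difference: 27 - 49 = -22 (Strassen uses MORE here due to padding overhead — for small or just-over-power-of-2 n, padding can outweigh the per-level savings)

Standard: 27 multiplications (3^3). Strassen: 49 multiplications (7^2, after padding to 4x4). Strassen reduces 8 recursive multiplications to 7 at each level.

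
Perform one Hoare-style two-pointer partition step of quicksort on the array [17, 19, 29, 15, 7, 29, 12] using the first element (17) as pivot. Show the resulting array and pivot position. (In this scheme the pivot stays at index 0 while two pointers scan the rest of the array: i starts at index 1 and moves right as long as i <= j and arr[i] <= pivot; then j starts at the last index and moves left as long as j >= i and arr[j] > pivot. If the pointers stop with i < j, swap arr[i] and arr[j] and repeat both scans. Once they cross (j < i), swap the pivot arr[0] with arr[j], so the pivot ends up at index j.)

Hoare-style two-pointer partition with pivot = 17:

Initial array: [17, 19, 29, 15, 7, 29, 12]

Pointers start at i = 1, j = 6.
i stops at index 1 (arr[1]=19 > 17), j stops at index 6 (arr[6]=12 <= 17): swap arr[1] and arr[6], array becomes [17, 12, 29, 15, 7, 29, 19]
i stops at index 2 (arr[2]=29 > 17), j stops at index 4 (arr[4]=7 <= 17): swap arr[2] and arr[4], array becomes [17, 12, 7, 15, 29, 29, 19]
i ends at 4, j ends at 3: the pointers have crossed (j < i), so scanning stops.

Swap pivot arr[0] with arr[3] to place pivot at position 3: [15, 12, 7, 17, 29, 29, 19]
Pivot position: 3

After partitioning with pivot 17, the array becomes [15, 12, 7, 17, 29, 29, 19]. The pivot is placed at index 3. All elements to the left of the pivot are <= 17, and all elements to the right are > 17.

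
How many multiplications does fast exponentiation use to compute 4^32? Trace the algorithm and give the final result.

Computing 4^32 by squaring (build up from 4^1; each line after the first costs one multiplication):

4^1 = 4
4^2 = (4^1)^2 = 4^2 = 16
4^4 = (4^2)^2 = 16^2 = 256
4^8 = (4^4)^2 = 256^2 = 65536
4^16 = (4^8)^2 = 65536^2 = 4294967296
4^32 = (4^16)^2 = 4294967296^2 = 18446744073709551616

Result: 18446744073709551616
Multiplications needed: 5 (5 lines after 4^1)

4^32 = 18446744073709551616. Using exponentiation by squaring, this requires 5 multiplications. The key idea: if the exponent is even, square the half-power; if odd, multiply by the base once.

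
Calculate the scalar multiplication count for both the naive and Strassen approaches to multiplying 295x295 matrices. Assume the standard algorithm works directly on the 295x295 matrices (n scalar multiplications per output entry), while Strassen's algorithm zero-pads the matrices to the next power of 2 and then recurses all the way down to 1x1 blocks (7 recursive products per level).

Matrix multiplication for 295x295 matrices:

Strassen's algorithm requires power-of-2 dimensions. Pad 295x295 to 512x512 (next power of 2).

Standard algorithm: 295^3 = 25672375 multiplications
Strassen's algorithm: 7^(log2(512)) = 7^9 = 40353607 multiplications
Difference: 25672375 - 40353607 = -14681232 (Strassen uses MORE here due to padding overhead — for small or just-over-power-of-2 n, padding can outweigh the per-level savings)

Standard: 25672375 multiplications (295^3). Strassen: 40353607 multiplications (7^9, after padding to 512x512). Strassen reduces 8 recursive multiplications to 7 at each level.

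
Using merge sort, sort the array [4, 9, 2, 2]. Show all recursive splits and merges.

Merge sort trace:

Split: [4, 9, 2, 2] -> [4, 9] and [2, 2]
  Split: [4, 9] -> [4] and [9]
  Merge: [4] + [9] -> [4, 9]
  Split: [2, 2] -> [2] and [2]
  Merge: [2] + [2] -> [2, 2]
Merge: [4, 9] + [2, 2] -> [2, 2, 4, 9]

Final sorted array: [2, 2, 4, 9]

The merge sort proceeds by recursively splitting the array and merging sorted halves.
After all merges, the sorted array is [2, 2, 4, 9].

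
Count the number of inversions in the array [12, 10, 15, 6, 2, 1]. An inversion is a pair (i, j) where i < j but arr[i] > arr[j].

Finding inversions in [12, 10, 15, 6, 2, 1]:

(0, 1): arr[0]=12 > arr[1]=10
(0, 3): arr[0]=12 > arr[3]=6
(0, 4): arr[0]=12 > arr[4]=2
(0, 5): arr[0]=12 > arr[5]=1
(1, 3): arr[1]=10 > arr[3]=6
(1, 4): arr[1]=10 > arr[4]=2
(1, 5): arr[1]=10 > arr[5]=1
(2, 3): arr[2]=15 > arr[3]=6
(2, 4): arr[2]=15 > arr[4]=2
(2, 5): arr[2]=15 > arr[5]=1
(3, 4): arr[3]=6 > arr[4]=2
(3, 5): arr[3]=6 > arr[5]=1
(4, 5): arr[4]=2 > arr[5]=1

Total inversions: 13

The array has 13 inversion(s): (0,1), (0,3), (0,4), (0,5), (1,3), (1,4), (1,5), (2,3), (2,4), (2,5), (3,4), (3,5), (4,5). Each pair (i,j) satisfies i < j and arr[i] > arr[j].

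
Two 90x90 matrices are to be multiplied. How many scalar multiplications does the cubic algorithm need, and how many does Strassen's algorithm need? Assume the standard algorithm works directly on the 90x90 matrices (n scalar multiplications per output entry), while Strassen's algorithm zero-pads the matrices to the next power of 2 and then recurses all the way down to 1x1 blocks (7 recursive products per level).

Matrix multiplication for 90x90 matrices:

Strassen's algorithm requires power-of-2 dimensions. Pad 90x90 to 128x128 (next power of 2).

Standard algorithm: 90^3 = 729000 multiplications
Strassen's algorithm: 7^(log2(128)) = 7^7 = 823543 multiplications
Difference: 729000 - 823543 = -94543 (Strassen uses MORE here due to padding overhead — for small or just-over-power-of-2 n, padding can outweigh the per-level savings)

Standard: 729000 multiplications (90^3). Strassen: 823543 multiplications (7^7, after padding to 128x128). Strassen reduces 8 recursive multiplications to 7 at each level.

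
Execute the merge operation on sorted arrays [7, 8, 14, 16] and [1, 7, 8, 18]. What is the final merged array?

Merging process:

Compare 7 vs 1: take 1 from right. Merged: [1]
Compare 7 vs 7: take 7 from left. Merged: [1, 7]
Compare 8 vs 7: take 7 from right. Merged: [1, 7, 7]
Compare 8 vs 8: take 8 from left. Merged: [1, 7, 7, 8]
Compare 14 vs 8: take 8 from right. Merged: [1, 7, 7, 8, 8]
Compare 14 vs 18: take 14 from left. Merged: [1, 7, 7, 8, 8, 14]
Compare 16 vs 18: take 16 from left. Merged: [1, 7, 7, 8, 8, 14, 16]
Append remaining from right: [18]. Merged: [1, 7, 7, 8, 8, 14, 16, 18]

Final merged array: [1, 7, 7, 8, 8, 14, 16, 18]
Total comparisons: 7

The merged array is [1, 7, 7, 8, 8, 14, 16, 18], requiring 7 comparisons. The merge step runs in O(n) time where n is the total number of elements.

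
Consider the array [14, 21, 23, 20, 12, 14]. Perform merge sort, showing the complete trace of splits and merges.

Merge sort trace:

Split: [14, 21, 23, 20, 12, 14] -> [14, 21, 23] and [20, 12, 14]
  Split: [14, 21, 23] -> [14] and [21, 23]
    Split: [21, 23] -> [21] and [23]
    Merge: [21] + [23] -> [21, 23]
  Merge: [14] + [21, 23] -> [14, 21, 23]
  Split: [20, 12, 14] -> [20] and [12, 14]
    Split: [12, 14] -> [12] and [14]
    Merge: [12] + [14] -> [12, 14]
  Merge: [20] + [12, 14] -> [12, 14, 20]
Merge: [14, 21, 23] + [12, 14, 20] -> [12, 14, 14, 20, 21, 23]

Final sorted array: [12, 14, 14, 20, 21, 23]

The merge sort proceeds by recursively splitting the array and merging sorted halves.
After all merges, the sorted array is [12, 14, 14, 20, 21, 23].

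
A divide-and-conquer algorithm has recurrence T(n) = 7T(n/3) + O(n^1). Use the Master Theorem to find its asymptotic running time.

Master Theorem for T(n) = 7T(n/3) + O(n^1):

a = 7, b = 3, c = 1
log_b(a) = log_3(7) = 1.7712

Case 1: c = 1 < log_3(7) = 1.7712
T(n) = O(n^(log_3 7))

For T(n) = 7T(n/3) + O(n^1): log_3(7) = 1.7712. This is Case 1 of the Master Theorem (c < log_b(a), work dominated by leaves), giving O(n^(log_3 7)).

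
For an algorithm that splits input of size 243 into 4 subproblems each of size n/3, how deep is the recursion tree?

For divide and conquer with division factor 3:

Problem sizes at each level:
Level 0: 243
Level 1: 81
Level 2: 27
Level 3: 9
Level 4: 3
Level 5: 1

The root is level 0 and the size-1 base case is level 5 (the tree spans levels 0 through 5, i.e. 6 levels counting the root), so the depth is the number of divisions: log_3(243) = 5

The recursion tree depth is log_3(243) = 5. At each level, the problem size is divided by 3, so it takes 5 divisions to reduce to a base case of size 1. The algorithm makes 4 recursive calls at each level.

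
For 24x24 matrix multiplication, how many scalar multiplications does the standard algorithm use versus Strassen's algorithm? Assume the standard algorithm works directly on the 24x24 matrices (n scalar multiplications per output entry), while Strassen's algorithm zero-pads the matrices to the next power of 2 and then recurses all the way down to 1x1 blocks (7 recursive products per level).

Matrix multiplication for 24x24 matrices:

Strassen's algorithm requires power-of-2 dimensions. Pad 24x24 to 32x32 (next power of 2).

Standard algorithm: 24^3 = 13824 multiplications
Strassen's algorithm: 7^(log2(32)) = 7^5 = 16807 multiplications
Difference: 13824 - 16807 = -2983 (Strassen uses MORE here due to padding overhead — for small or just-over-power-of-2 n, padding can outweigh the per-level savings)

Standard: 13824 multiplications (24^3). Strassen: 16807 multiplications (7^5, after padding to 32x32). Strassen reduces 8 recursive multiplications to 7 at each level.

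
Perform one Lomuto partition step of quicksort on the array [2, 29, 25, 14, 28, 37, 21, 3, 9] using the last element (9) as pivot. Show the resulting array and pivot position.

Lomuto partition with pivot = 9:

Initial array: [2, 29, 25, 14, 28, 37, 21, 3, 9]

arr[0]=2 <= 9: swap with position 0, array becomes [2, 29, 25, 14, 28, 37, 21, 3, 9]
arr[1]=29 > 9: no swap
arr[2]=25 > 9: no swap
arr[3]=14 > 9: no swap
arr[4]=28 > 9: no swap
arr[5]=37 > 9: no swap
arr[6]=21 > 9: no swap
arr[7]=3 <= 9: swap with position 1, array becomes [2, 3, 25, 14, 28, 37, 21, 29, 9]

Place pivot at position 2: [2, 3, 9, 14, 28, 37, 21, 29, 25]
Pivot position: 2

After partitioning with pivot 9, the array becomes [2, 3, 9, 14, 28, 37, 21, 29, 25]. The pivot is placed at index 2. All elements to the left of the pivot are <= 9, and all elements to the right are > 9.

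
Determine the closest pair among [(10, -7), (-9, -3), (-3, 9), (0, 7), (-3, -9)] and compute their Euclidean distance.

Computing all pairwise distances among 5 points:

d((10, -7), (-9, -3)) = 19.4165
d((10, -7), (-3, 9)) = 20.6155
d((10, -7), (0, 7)) = 17.2047
d((10, -7), (-3, -9)) = 13.1529
d((-9, -3), (-3, 9)) = 13.4164
d((-9, -3), (0, 7)) = 13.4536
d((-9, -3), (-3, -9)) = 8.4853
d((-3, 9), (0, 7)) = 3.6056 <-- minimum
d((-3, 9), (-3, -9)) = 18.0
d((0, 7), (-3, -9)) = 16.2788

Closest pair: (-3, 9) and (0, 7) with distance 3.6056

The closest pair is (-3, 9) and (0, 7) with Euclidean distance 3.6056. For 5 points, brute-force pairwise comparison is shown above. For large n, the divide-and-conquer algorithm (sort by x, recurse on halves, check the dividing strip) achieves O(n log n).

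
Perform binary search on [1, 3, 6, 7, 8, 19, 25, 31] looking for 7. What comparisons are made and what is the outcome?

Binary search for 7 in [1, 3, 6, 7, 8, 19, 25, 31]:

lo=0, hi=7, mid=3, arr[mid]=7 -> Found target at index 3!

Binary search finds 7 at index 3 after 1 comparisons. The search repeatedly halves the search space by comparing with the middle element.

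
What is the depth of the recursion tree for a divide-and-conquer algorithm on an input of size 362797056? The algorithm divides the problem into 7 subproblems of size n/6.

For divide and conquer with division factor 6:

Problem sizes at each level:
Level 0: 362797056
Level 1: 60466176
Level 2: 10077696
Level 3: 1679616
Level 4: 279936
Level 5: 46656
Level 6: 7776
Level 7: 1296
Level 8: 216
Level 9: 36
Level 10: 6
Level 11: 1

The root is level 0 and the size-1 base case is level 11 (the tree spans levels 0 through 11, i.e. 12 levels counting the root), so the depth is the number of divisions: log_6(362797056) = 11

The recursion tree depth is log_6(362797056) = 11. At each level, the problem size is divided by 6, so it takes 11 divisions to reduce to a base case of size 1. The algorithm makes 7 recursive calls at each level.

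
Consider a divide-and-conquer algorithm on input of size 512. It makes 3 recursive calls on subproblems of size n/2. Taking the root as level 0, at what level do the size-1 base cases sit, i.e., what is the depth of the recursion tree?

For divide and conquer with division factor 2:

Problem sizes at each level:
Level 0: 512
Level 1: 256
Level 2: 128
Level 3: 64
Level 4: 32
Level 5: 16
Level 6: 8
Level 7: 4
Level 8: 2
Level 9: 1

The root is level 0 and the size-1 base case is level 9 (the tree spans levels 0 through 9, i.e. 10 levels counting the root), so the depth is the number of divisions: log_2(512) = 9

The recursion tree depth is log_2(512) = 9. At each level, the problem size is divided by 2, so it takes 9 divisions to reduce to a base case of size 1. The algorithm makes 3 recursive calls at each level.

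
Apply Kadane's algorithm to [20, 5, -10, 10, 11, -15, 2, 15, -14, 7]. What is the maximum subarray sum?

Using Kadane's algorithm on [20, 5, -10, 10, 11, -15, 2, 15, -14, 7]:

Scanning through the array:
Position 1 (value 5): max_ending_here = 25, max_so_far = 25
Position 2 (value -10): max_ending_here = 15, max_so_far = 25
Position 3 (value 10): max_ending_here = 25, max_so_far = 25
Position 4 (value 11): max_ending_here = 36, max_so_far = 36
Position 5 (value -15): max_ending_here = 21, max_so_far = 36
Position 6 (value 2): max_ending_here = 23, max_so_far = 36
Position 7 (value 15): max_ending_here = 38, max_so_far = 38
Position 8 (value -14): max_ending_here = 24, max_so_far = 38
Position 9 (value 7): max_ending_here = 31, max_so_far = 38

Maximum subarray: [20, 5, -10, 10, 11, -15, 2, 15]
Maximum sum: 38

The maximum subarray is [20, 5, -10, 10, 11, -15, 2, 15] with sum 38. This subarray runs from index 0 to index 7.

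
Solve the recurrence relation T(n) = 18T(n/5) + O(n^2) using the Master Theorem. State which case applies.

Master Theorem for T(n) = 18T(n/5) + O(n^2):

a = 18, b = 5, c = 2
log_b(a) = log_5(18) = 1.7959

Case 3: c = 2 > log_5(18) = 1.7959
T(n) = O(n^2) = O(n^2)

For T(n) = 18T(n/5) + O(n^2): log_5(18) = 1.7959. This is Case 3 of the Master Theorem (c > log_b(a), work dominated by root), giving O(n^2).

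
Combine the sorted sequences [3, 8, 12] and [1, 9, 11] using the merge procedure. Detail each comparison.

Merging process:

Compare 3 vs 1: take 1 from right. Merged: [1]
Compare 3 vs 9: take 3 from left. Merged: [1, 3]
Compare 8 vs 9: take 8 from left. Merged: [1, 3, 8]
Compare 12 vs 9: take 9 from right. Merged: [1, 3, 8, 9]
Compare 12 vs 11: take 11 from right. Merged: [1, 3, 8, 9, 11]
Append remaining from left: [12]. Merged: [1, 3, 8, 9, 11, 12]

Final merged array: [1, 3, 8, 9, 11, 12]
Total comparisons: 5

The merged array is [1, 3, 8, 9, 11, 12], requiring 5 comparisons. The merge step runs in O(n) time where n is the total number of elements.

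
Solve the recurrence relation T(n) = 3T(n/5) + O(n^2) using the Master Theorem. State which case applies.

Master Theorem for T(n) = 3T(n/5) + O(n^2):

a = 3, b = 5, c = 2
log_b(a) = log_5(3) = 0.6826

Case 3: c = 2 > log_5(3) = 0.6826
T(n) = O(n^2) = O(n^2)

For T(n) = 3T(n/5) + O(n^2): log_5(3) = 0.6826. This is Case 3 of the Master Theorem (c > log_b(a), work dominated by root), giving O(n^2).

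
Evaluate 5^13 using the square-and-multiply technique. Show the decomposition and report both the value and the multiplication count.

Computing 5^13 by squaring (build up from 5^1; each line after the first costs one multiplication):

5^1 = 5
5^2 = (5^1)^2 = 5^2 = 25
5^3 = 5 * 5^2 = 5 * 25 = 125
5^6 = (5^3)^2 = 125^2 = 15625
5^12 = (5^6)^2 = 15625^2 = 244140625
5^13 = 5 * 5^12 = 5 * 244140625 = 1220703125

Result: 1220703125
Multiplications needed: 5 (5 lines after 5^1)

5^13 = 1220703125. Using exponentiation by squaring, this requires 5 multiplications. The key idea: if the exponent is even, square the half-power; if odd, multiply by the base once.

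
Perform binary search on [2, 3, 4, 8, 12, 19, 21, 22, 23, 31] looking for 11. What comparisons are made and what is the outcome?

Binary search for 11 in [2, 3, 4, 8, 12, 19, 21, 22, 23, 31]:

lo=0, hi=9, mid=4, arr[mid]=12 -> 12 > 11, search left half
lo=0, hi=3, mid=1, arr[mid]=3 -> 3 < 11, search right half
lo=2, hi=3, mid=2, arr[mid]=4 -> 4 < 11, search right half
lo=3, hi=3, mid=3, arr[mid]=8 -> 8 < 11, search right half
lo=4 > hi=3, target 11 not found

Binary search determines that 11 is not in the array after 4 comparisons. The search space was exhausted without finding the target.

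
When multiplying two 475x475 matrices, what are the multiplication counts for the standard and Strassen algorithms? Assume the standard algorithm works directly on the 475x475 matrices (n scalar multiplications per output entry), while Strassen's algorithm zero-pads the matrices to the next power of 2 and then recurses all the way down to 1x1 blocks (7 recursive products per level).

Matrix multiplication for 475x475 matrices:

Strassen's algorithm requires power-of-2 dimensions. Pad 475x475 to 512x512 (next power of 2).

Standard algorithm: 475^3 = 107171875 multiplications
Strassen's algorithm: 7^(log2(512)) = 7^9 = 40353607 multiplications
Savings: 107171875 - 40353607 = 66818268 multiplications

Standard: 107171875 multiplications (475^3). Strassen: 40353607 multiplications (7^9, after padding to 512x512). Strassen reduces 8 recursive multiplications to 7 at each level.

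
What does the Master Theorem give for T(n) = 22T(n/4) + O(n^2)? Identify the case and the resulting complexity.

Master Theorem for T(n) = 22T(n/4) + O(n^2):

a = 22, b = 4, c = 2
log_b(a) = log_4(22) = 2.2297

Case 1: c = 2 < log_4(22) = 2.2297
T(n) = O(n^(log_4 22))

For T(n) = 22T(n/4) + O(n^2): log_4(22) = 2.2297. This is Case 1 of the Master Theorem (c < log_b(a), work dominated by leaves), giving O(n^(log_4 22)).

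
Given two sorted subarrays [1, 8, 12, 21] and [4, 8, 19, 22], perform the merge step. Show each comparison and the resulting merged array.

Merging process:

Compare 1 vs 4: take 1 from left. Merged: [1]
Compare 8 vs 4: take 4 from right. Merged: [1, 4]
Compare 8 vs 8: take 8 from left. Merged: [1, 4, 8]
Compare 12 vs 8: take 8 from right. Merged: [1, 4, 8, 8]
Compare 12 vs 19: take 12 from left. Merged: [1, 4, 8, 8, 12]
Compare 21 vs 19: take 19 from right. Merged: [1, 4, 8, 8, 12, 19]
Compare 21 vs 22: take 21 from left. Merged: [1, 4, 8, 8, 12, 19, 21]
Append remaining from right: [22]. Merged: [1, 4, 8, 8, 12, 19, 21, 22]

Final merged array: [1, 4, 8, 8, 12, 19, 21, 22]
Total comparisons: 7

The merged array is [1, 4, 8, 8, 12, 19, 21, 22], requiring 7 comparisons. The merge step runs in O(n) time where n is the total number of elements.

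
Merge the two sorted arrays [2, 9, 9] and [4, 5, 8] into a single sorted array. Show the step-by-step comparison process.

Merging process:

Compare 2 vs 4: take 2 from left. Merged: [2]
Compare 9 vs 4: take 4 from right. Merged: [2, 4]
Compare 9 vs 5: take 5 from right. Merged: [2, 4, 5]
Compare 9 vs 8: take 8 from right. Merged: [2, 4, 5, 8]
Append remaining from left: [9, 9]. Merged: [2, 4, 5, 8, 9, 9]

Final merged array: [2, 4, 5, 8, 9, 9]
Total comparisons: 4

The merged array is [2, 4, 5, 8, 9, 9], requiring 4 comparisons. The merge step runs in O(n) time where n is the total number of elements.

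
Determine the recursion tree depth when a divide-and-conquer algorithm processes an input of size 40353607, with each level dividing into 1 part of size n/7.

For divide and conquer with division factor 7:

Problem sizes at each level:
Level 0: 40353607
Level 1: 5764801
Level 2: 823543
Level 3: 117649
Level 4: 16807
Level 5: 2401
Level 6: 343
Level 7: 49
Level 8: 7
Level 9: 1

The root is level 0 and the size-1 base case is level 9 (the tree spans levels 0 through 9, i.e. 10 levels counting the root), so the depth is the number of divisions: log_7(40353607) = 9

The recursion tree depth is log_7(40353607) = 9. At each level, the problem size is divided by 7, so it takes 9 divisions to reduce to a base case of size 1. The algorithm makes 1 recursive call at each level.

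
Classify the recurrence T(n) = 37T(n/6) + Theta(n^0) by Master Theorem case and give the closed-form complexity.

Master Theorem for T(n) = 37T(n/6) + O(n^0):

a = 37, b = 6, c = 0
log_b(a) = log_6(37) = 2.0153

Case 1: c = 0 < log_6(37) = 2.0153
T(n) = O(n^(log_6 37))

For T(n) = 37T(n/6) + O(n^0): log_6(37) = 2.0153. This is Case 1 of the Master Theorem (c < log_b(a), work dominated by leaves), giving O(n^(log_6 37)).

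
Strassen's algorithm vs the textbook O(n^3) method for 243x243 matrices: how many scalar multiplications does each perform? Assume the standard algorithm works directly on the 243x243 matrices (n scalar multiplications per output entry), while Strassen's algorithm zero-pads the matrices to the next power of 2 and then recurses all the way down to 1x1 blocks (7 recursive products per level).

Matrix multiplication for 243x243 matrices:

Strassen's algorithm requires power-of-2 dimensions. Pad 243x243 to 256x256 (next power of 2).

Standard algorithm: 243^3 = 14348907 multiplications
Strassen's algorithm: 7^(log2(256)) = 7^8 = 5764801 multiplications
Savings: 14348907 - 5764801 = 8584106 multiplications

Standard: 14348907 multiplications (243^3). Strassen: 5764801 multiplications (7^8, after padding to 256x256). Strassen reduces 8 recursive multiplications to 7 at each level.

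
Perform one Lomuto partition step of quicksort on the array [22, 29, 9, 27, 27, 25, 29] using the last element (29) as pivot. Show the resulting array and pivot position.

Lomuto partition with pivot = 29:

Initial array: [22, 29, 9, 27, 27, 25, 29]

arr[0]=22 <= 29: swap with position 0, array becomes [22, 29, 9, 27, 27, 25, 29]
arr[1]=29 <= 29: swap with position 1, array becomes [22, 29, 9, 27, 27, 25, 29]
arr[2]=9 <= 29: swap with position 2, array becomes [22, 29, 9, 27, 27, 25, 29]
arr[3]=27 <= 29: swap with position 3, array becomes [22, 29, 9, 27, 27, 25, 29]
arr[4]=27 <= 29: swap with position 4, array becomes [22, 29, 9, 27, 27, 25, 29]
arr[5]=25 <= 29: swap with position 5, array becomes [22, 29, 9, 27, 27, 25, 29]

Place pivot at position 6: [22, 29, 9, 27, 27, 25, 29]
Pivot position: 6

After partitioning with pivot 29, the array becomes [22, 29, 9, 27, 27, 25, 29]. The pivot is placed at index 6. All elements to the left of the pivot are <= 29, and all elements to the right are > 29.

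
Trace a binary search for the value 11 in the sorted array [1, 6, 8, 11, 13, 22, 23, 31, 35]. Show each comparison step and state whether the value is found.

Binary search for 11 in [1, 6, 8, 11, 13, 22, 23, 31, 35]:

lo=0, hi=8, mid=4, arr[mid]=13 -> 13 > 11, search left half
lo=0, hi=3, mid=1, arr[mid]=6 -> 6 < 11, search right half
lo=2, hi=3, mid=2, arr[mid]=8 -> 8 < 11, search right half
lo=3, hi=3, mid=3, arr[mid]=11 -> Found target at index 3!

Binary search finds 11 at index 3 after 4 comparisons. The search repeatedly halves the search space by comparing with the middle element.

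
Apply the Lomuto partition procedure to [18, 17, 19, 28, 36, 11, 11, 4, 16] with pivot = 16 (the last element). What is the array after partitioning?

Lomuto partition with pivot = 16:

Initial array: [18, 17, 19, 28, 36, 11, 11, 4, 16]

arr[0]=18 > 16: no swap
arr[1]=17 > 16: no swap
arr[2]=19 > 16: no swap
arr[3]=28 > 16: no swap
arr[4]=36 > 16: no swap
arr[5]=11 <= 16: swap with position 0, array becomes [11, 17, 19, 28, 36, 18, 11, 4, 16]
arr[6]=11 <= 16: swap with position 1, array becomes [11, 11, 19, 28, 36, 18, 17, 4, 16]
arr[7]=4 <= 16: swap with position 2, array becomes [11, 11, 4, 28, 36, 18, 17, 19, 16]

Place pivot at position 3: [11, 11, 4, 16, 36, 18, 17, 19, 28]
Pivot position: 3

After partitioning with pivot 16, the array becomes [11, 11, 4, 16, 36, 18, 17, 19, 28]. The pivot is placed at index 3. All elements to the left of the pivot are <= 16, and all elements to the right are > 16.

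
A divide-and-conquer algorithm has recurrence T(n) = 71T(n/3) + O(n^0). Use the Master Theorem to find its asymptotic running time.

Master Theorem for T(n) = 71T(n/3) + O(n^0):

a = 71, b = 3, c = 0
log_b(a) = log_3(71) = 3.8801

Case 1: c = 0 < log_3(71) = 3.8801
T(n) = O(n^(log_3 71))

For T(n) = 71T(n/3) + O(n^0): log_3(71) = 3.8801. This is Case 1 of the Master Theorem (c < log_b(a), work dominated by leaves), giving O(n^(log_3 71)).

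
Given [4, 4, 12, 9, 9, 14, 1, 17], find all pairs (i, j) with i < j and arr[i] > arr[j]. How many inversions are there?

Finding inversions in [4, 4, 12, 9, 9, 14, 1, 17]:

(0, 6): arr[0]=4 > arr[6]=1
(1, 6): arr[1]=4 > arr[6]=1
(2, 3): arr[2]=12 > arr[3]=9
(2, 4): arr[2]=12 > arr[4]=9
(2, 6): arr[2]=12 > arr[6]=1
(3, 6): arr[3]=9 > arr[6]=1
(4, 6): arr[4]=9 > arr[6]=1
(5, 6): arr[5]=14 > arr[6]=1

Total inversions: 8

The array has 8 inversion(s): (0,6), (1,6), (2,3), (2,4), (2,6), (3,6), (4,6), (5,6). Each pair (i,j) satisfies i < j and arr[i] > arr[j].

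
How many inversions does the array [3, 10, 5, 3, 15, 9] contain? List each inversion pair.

Finding inversions in [3, 10, 5, 3, 15, 9]:

(1, 2): arr[1]=10 > arr[2]=5
(1, 3): arr[1]=10 > arr[3]=3
(1, 5): arr[1]=10 > arr[5]=9
(2, 3): arr[2]=5 > arr[3]=3
(4, 5): arr[4]=15 > arr[5]=9

Total inversions: 5

The array has 5 inversion(s): (1,2), (1,3), (1,5), (2,3), (4,5). Each pair (i,j) satisfies i < j and arr[i] > arr[j].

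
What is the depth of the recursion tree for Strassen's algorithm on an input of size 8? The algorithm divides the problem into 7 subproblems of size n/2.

For divide and conquer with division factor 2:

Problem sizes at each level:
Level 0: 8
Level 1: 4
Level 2: 2
Level 3: 1

The root is level 0 and the size-1 base case is level 3 (the tree spans levels 0 through 3, i.e. 4 levels counting the root), so the depth is the number of divisions: log_2(8) = 3

The recursion tree depth is log_2(8) = 3. At each level, the problem size is divided by 2, so it takes 3 divisions to reduce to a base case of size 1. The algorithm makes 7 recursive calls at each level.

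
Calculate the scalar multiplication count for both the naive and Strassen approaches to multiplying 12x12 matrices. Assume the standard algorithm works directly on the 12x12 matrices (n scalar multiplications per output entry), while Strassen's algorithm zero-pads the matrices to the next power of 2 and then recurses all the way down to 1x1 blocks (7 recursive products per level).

Matrix multiplication for 12x12 matrices:

Strassen's algorithm requires power-of-2 dimensions. Pad 12x12 to 16x16 (next power of 2).

Standard algorithm: 12^3 = 1728 multiplications
Strassen's algorithm: 7^(log2(16)) = 7^4 = 2401 multiplications
Difference: 1728 - 2401 = -673 (Strassen uses MORE here due to padding overhead — for small or just-over-power-of-2 n, padding can outweigh the per-level savings)

Standard: 1728 multiplications (12^3). Strassen: 2401 multiplications (7^4, after padding to 16x16). Strassen reduces 8 recursive multiplications to 7 at each level.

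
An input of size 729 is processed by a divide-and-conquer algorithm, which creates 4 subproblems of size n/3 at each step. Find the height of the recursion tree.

For divide and conquer with division factor 3:

Problem sizes at each level:
Level 0: 729
Level 1: 243
Level 2: 81
Level 3: 27
Level 4: 9
Level 5: 3
Level 6: 1

The root is level 0 and the size-1 base case is level 6 (the tree spans levels 0 through 6, i.e. 7 levels counting the root), so the depth is the number of divisions: log_3(729) = 6

The recursion tree depth is log_3(729) = 6. At each level, the problem size is divided by 3, so it takes 6 divisions to reduce to a base case of size 1. The algorithm makes 4 recursive calls at each level.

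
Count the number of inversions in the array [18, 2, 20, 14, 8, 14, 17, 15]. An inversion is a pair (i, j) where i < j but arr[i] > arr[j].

Finding inversions in [18, 2, 20, 14, 8, 14, 17, 15]:

(0, 1): arr[0]=18 > arr[1]=2
(0, 3): arr[0]=18 > arr[3]=14
(0, 4): arr[0]=18 > arr[4]=8
(0, 5): arr[0]=18 > arr[5]=14
(0, 6): arr[0]=18 > arr[6]=17
(0, 7): arr[0]=18 > arr[7]=15
(2, 3): arr[2]=20 > arr[3]=14
(2, 4): arr[2]=20 > arr[4]=8
(2, 5): arr[2]=20 > arr[5]=14
(2, 6): arr[2]=20 > arr[6]=17
(2, 7): arr[2]=20 > arr[7]=15
(3, 4): arr[3]=14 > arr[4]=8
(6, 7): arr[6]=17 > arr[7]=15

Total inversions: 13

The array has 13 inversion(s): (0,1), (0,3), (0,4), (0,5), (0,6), (0,7), (2,3), (2,4), (2,5), (2,6), (2,7), (3,4), (6,7). Each pair (i,j) satisfies i < j and arr[i] > arr[j].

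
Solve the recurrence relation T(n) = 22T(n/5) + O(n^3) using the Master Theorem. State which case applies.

Master Theorem for T(n) = 22T(n/5) + O(n^3):

a = 22, b = 5, c = 3
log_b(a) = log_5(22) = 1.9206

Case 3: c = 3 > log_5(22) = 1.9206
T(n) = O(n^3) = O(n^3)

For T(n) = 22T(n/5) + O(n^3): log_5(22) = 1.9206. This is Case 3 of the Master Theorem (c > log_b(a), work dominated by root), giving O(n^3).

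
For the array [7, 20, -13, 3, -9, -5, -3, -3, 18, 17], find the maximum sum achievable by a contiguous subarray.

Using Kadane's algorithm on [7, 20, -13, 3, -9, -5, -3, -3, 18, 17]:

Scanning through the array:
Position 1 (value 20): max_ending_here = 27, max_so_far = 27
Position 2 (value -13): max_ending_here = 14, max_so_far = 27
Position 3 (value 3): max_ending_here = 17, max_so_far = 27
Position 4 (value -9): max_ending_here = 8, max_so_far = 27
Position 5 (value -5): max_ending_here = 3, max_so_far = 27
Position 6 (value -3): max_ending_here = 0, max_so_far = 27
Position 7 (value -3): max_ending_here = -3, max_so_far = 27
Position 8 (value 18): max_ending_here = 18, max_so_far = 27
Position 9 (value 17): max_ending_here = 35, max_so_far = 35

Maximum subarray: [18, 17]
Maximum sum: 35

The maximum subarray is [18, 17] with sum 35. This subarray runs from index 8 to index 9.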